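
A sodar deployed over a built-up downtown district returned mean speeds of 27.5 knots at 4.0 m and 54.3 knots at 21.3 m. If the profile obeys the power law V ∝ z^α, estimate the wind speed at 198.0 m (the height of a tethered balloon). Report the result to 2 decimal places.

First find α: α = ln(V₂/V₁)/ln(z₂/z₁) = ln(54.3/27.5)/ln(21.3/4.0) = 0.68034/1.67241 = 0.4068
Extrapolate from 21.3 m to 198.0 m: V₃ = 54.3 × (198.0/21.3)^0.4068 = 54.3 × 2.4768 = 134.4927 knots

134.49 knots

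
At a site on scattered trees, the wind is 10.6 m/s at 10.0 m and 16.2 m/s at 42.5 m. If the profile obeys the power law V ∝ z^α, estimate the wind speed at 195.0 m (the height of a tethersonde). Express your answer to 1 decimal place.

First find α: α = ln(V₂/V₁)/ln(z₂/z₁) = ln(16.2/10.6)/ln(42.5/10.0) = 0.42416/1.44692 = 0.2931
Extrapolate from 42.5 m to 195.0 m: V₃ = 16.2 × (195.0/42.5)^0.2931 = 16.2 × 1.5630 = 25.3206 m/s

25.3 m/s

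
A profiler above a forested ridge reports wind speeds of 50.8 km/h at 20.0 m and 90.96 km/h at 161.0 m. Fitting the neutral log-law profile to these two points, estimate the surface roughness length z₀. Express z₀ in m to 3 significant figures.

z₀ ≈ 1.43 m

Log law: V(z) ∝ ln(z/z₀). With r = V₁/V₂ = 50.8/90.96 = 0.55849,
r · ln(z₂/z₀) = ln(z₁/z₀) ⇒ ln z₀ = (ln z₁ − r·ln z₂)/(1 − r)
ln z₀ = (2.99573 − 0.55849×5.08140) / 0.44151 = 0.3575
z₀ = exp(0.3575) = 1.430 m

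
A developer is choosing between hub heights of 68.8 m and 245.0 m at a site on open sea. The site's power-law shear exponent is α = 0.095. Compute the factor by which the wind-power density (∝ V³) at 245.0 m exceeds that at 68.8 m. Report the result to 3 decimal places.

1.436

Speed ratio: V_B/V_A = (z_B/z_A)^α = (245.0/68.8)^0.095 = (3.5610)^0.095 = 1.12824
Power-density ratio: P_B/P_A = (V_B/V_A)³ = (1.12824)³ = 1.43615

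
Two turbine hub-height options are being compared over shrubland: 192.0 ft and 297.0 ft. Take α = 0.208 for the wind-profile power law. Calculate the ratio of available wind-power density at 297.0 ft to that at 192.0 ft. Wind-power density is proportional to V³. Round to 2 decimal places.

Speed ratio: V_B/V_A = (z_B/z_A)^α = (297.0/192.0)^0.208 = (1.5469)^0.208 = 1.09498
Power-density ratio: P_B/P_A = (V_B/V_A)³ = (1.09498)³ = 1.31286

1.31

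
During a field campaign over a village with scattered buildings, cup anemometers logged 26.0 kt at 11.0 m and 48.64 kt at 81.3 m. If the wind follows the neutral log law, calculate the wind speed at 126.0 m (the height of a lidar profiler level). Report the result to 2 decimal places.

53.60 kt

Log law: V ∝ ln(z/z₀). From the pair, with r = V₁/V₂ = 0.53454,
ln z₀ = (ln z₁ − r·ln z₂)/(1 − r) = (2.3979 − 0.53454×4.3981)/0.46546 = 0.1008 → z₀ = 1.106 m
V₃ = V₁ · ln(z₃/z₀)/ln(z₁/z₀) = 26.0 × 4.7355/2.2971 = 53.5991 kt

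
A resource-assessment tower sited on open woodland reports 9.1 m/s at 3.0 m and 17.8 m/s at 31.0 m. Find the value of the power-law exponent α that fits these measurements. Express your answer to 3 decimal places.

Power law: V₂/V₁ = (z₂/z₁)^α ⇒ α = ln(V₂/V₁) / ln(z₂/z₁)
α = ln(17.8/9.1) / ln(31.0/3.0) = ln(1.9560) / ln(10.3333)
  = 0.67092 / 2.33537 = 0.28729

α ≈ 0.287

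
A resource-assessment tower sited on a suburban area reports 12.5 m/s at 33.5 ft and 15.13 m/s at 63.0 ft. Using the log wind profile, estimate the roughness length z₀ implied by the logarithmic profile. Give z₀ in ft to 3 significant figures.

Log law: V(z) ∝ ln(z/z₀). With r = V₁/V₂ = 12.5/15.13 = 0.82617,
r · ln(z₂/z₀) = ln(z₁/z₀) ⇒ ln z₀ = (ln z₁ − r·ln z₂)/(1 − r)
ln z₀ = (3.51155 − 0.82617×4.14313) / 0.17383 = 0.5097
z₀ = exp(0.5097) = 1.665 ft

z₀ ≈ 1.66 ft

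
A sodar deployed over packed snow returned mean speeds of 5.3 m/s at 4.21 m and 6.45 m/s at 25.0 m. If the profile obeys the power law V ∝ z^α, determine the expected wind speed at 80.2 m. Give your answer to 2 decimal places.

First find α: α = ln(V₂/V₁)/ln(z₂/z₁) = ln(6.45/5.3)/ln(25.0/4.21) = 0.19637/1.78141 = 0.1102
Extrapolate from 25.0 m to 80.2 m: V₃ = 6.45 × (80.2/25.0)^0.1102 = 6.45 × 1.1371 = 7.3344 m/s

7.33 m/s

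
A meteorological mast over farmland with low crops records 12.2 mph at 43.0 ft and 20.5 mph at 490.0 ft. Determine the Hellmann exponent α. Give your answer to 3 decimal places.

α ≈ 0.213

Power law: V₂/V₁ = (z₂/z₁)^α ⇒ α = ln(V₂/V₁) / ln(z₂/z₁)
α = ln(20.5/12.2) / ln(490.0/43.0) = ln(1.6803) / ln(11.3953)
  = 0.51899 / 2.43321 = 0.21329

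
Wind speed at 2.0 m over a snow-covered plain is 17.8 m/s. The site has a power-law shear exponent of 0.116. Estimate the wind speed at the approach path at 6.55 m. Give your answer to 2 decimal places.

Power-law profile: V₂ = V₁ · (z₂/z₁)^α
V₂ = 17.8 × (6.55/2.0)^0.116 = 17.8 × (3.2750)^0.116
    = 17.8 × 1.1475 = 20.4261 m/s

20.43 m/s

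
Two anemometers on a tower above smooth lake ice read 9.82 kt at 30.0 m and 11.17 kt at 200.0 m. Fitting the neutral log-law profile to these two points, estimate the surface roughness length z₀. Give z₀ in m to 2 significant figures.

Log law: V(z) ∝ ln(z/z₀). With r = V₁/V₂ = 9.82/11.17 = 0.87914,
r · ln(z₂/z₀) = ln(z₁/z₀) ⇒ ln z₀ = (ln z₁ − r·ln z₂)/(1 − r)
ln z₀ = (3.40120 − 0.87914×5.29832) / 0.12086 = -10.3986
z₀ = exp(-10.3986) = 0.00003048 m

z₀ ≈ 0.000030 m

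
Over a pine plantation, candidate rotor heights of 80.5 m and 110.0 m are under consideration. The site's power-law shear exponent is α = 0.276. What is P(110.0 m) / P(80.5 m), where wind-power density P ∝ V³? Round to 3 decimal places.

1.295

Speed ratio: V_B/V_A = (z_B/z_A)^α = (110.0/80.5)^0.276 = (1.3665)^0.276 = 1.09000
Power-density ratio: P_B/P_A = (V_B/V_A)³ = (1.09000)³ = 1.29501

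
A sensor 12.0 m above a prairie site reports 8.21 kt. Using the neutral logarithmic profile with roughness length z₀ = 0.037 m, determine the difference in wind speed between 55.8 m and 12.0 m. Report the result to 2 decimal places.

2.18 kt

Log law: V₂ = V₁ · ln(z₂/z₀)/ln(z₁/z₀) = 8.21 × 7.3186/5.7817 = 10.3923 kt
ΔV = 10.3923 − 8.21 = 2.1823 kt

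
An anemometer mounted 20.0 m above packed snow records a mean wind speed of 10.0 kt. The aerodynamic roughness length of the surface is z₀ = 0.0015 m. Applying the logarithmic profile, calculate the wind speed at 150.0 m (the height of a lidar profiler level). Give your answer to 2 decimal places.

Log law: V(z) ∝ ln(z/z₀), so V₂/V₁ = ln(z₂/z₀) / ln(z₁/z₀).
ln(150.0/0.0015) = 11.5129, ln(20.0/0.0015) = 9.4980
V₂ = 10.0 × 11.5129/9.4980 = 10.0 × 1.2121 = 12.1214 kt

12.12 kt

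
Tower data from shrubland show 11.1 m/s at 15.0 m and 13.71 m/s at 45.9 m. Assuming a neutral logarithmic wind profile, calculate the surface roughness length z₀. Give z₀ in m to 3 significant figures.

Log law: V(z) ∝ ln(z/z₀). With r = V₁/V₂ = 11.1/13.71 = 0.80963,
r · ln(z₂/z₀) = ln(z₁/z₀) ⇒ ln z₀ = (ln z₁ − r·ln z₂)/(1 − r)
ln z₀ = (2.70805 − 0.80963×3.82647) / 0.19037 = -2.0484
z₀ = exp(-2.0484) = 0.1289 m

z₀ ≈ 0.129 m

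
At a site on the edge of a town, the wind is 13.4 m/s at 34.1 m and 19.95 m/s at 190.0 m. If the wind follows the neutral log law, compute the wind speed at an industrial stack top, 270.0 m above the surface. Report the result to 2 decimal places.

Log law: V ∝ ln(z/z₀). From the pair, with r = V₁/V₂ = 0.67168,
ln z₀ = (ln z₁ − r·ln z₂)/(1 − r) = (3.5293 − 0.67168×5.2470)/0.32832 = 0.0152 → z₀ = 1.015 m
V₃ = V₁ · ln(z₃/z₀)/ln(z₁/z₀) = 13.4 × 5.5833/3.5141 = 21.2899 m/s

21.29 m/s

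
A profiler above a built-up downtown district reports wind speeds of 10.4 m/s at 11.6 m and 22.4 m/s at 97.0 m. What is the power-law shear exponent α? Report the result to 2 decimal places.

Power law: V₂/V₁ = (z₂/z₁)^α ⇒ α = ln(V₂/V₁) / ln(z₂/z₁)
α = ln(22.4/10.4) / ln(97.0/11.6) = ln(2.1538) / ln(8.3621)
  = 0.76726 / 2.12371 = 0.36128

α ≈ 0.36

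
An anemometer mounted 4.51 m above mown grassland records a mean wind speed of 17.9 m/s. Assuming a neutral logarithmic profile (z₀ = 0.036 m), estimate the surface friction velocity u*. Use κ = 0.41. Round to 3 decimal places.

u* ≈ 1.519 m/s

Log law: V(z) = (u*/κ) · ln(z/z₀) ⇒ u* = κ · V / ln(z/z₀)
u* = 0.41 × 17.9 / ln(4.51/0.036) = 0.41 × 17.9 / 4.8305
   = 7.3390 / 4.8305 = 1.5193 m/s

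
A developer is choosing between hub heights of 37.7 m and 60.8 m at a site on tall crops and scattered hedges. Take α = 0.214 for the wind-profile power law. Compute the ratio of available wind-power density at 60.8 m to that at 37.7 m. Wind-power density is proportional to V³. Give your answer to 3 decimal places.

Speed ratio: V_B/V_A = (z_B/z_A)^α = (60.8/37.7)^0.214 = (1.6127)^0.214 = 1.10769
Power-density ratio: P_B/P_A = (V_B/V_A)³ = (1.10769)³ = 1.35911

1.359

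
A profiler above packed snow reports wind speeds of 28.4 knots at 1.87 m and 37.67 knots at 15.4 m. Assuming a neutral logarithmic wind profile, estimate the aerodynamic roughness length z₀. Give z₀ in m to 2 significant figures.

z₀ ≈ 0.0029 m

Log law: V(z) ∝ ln(z/z₀). With r = V₁/V₂ = 28.4/37.67 = 0.75392,
r · ln(z₂/z₀) = ln(z₁/z₀) ⇒ ln z₀ = (ln z₁ − r·ln z₂)/(1 − r)
ln z₀ = (0.62594 − 0.75392×2.73437) / 0.24608 = -5.8335
z₀ = exp(-5.8335) = 0.002928 m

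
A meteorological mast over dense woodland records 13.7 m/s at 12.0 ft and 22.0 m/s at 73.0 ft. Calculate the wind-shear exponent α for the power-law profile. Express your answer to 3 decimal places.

Power law: V₂/V₁ = (z₂/z₁)^α ⇒ α = ln(V₂/V₁) / ln(z₂/z₁)
α = ln(22.0/13.7) / ln(73.0/12.0) = ln(1.6058) / ln(6.0833)
  = 0.47365 / 1.80555 = 0.26233

α ≈ 0.262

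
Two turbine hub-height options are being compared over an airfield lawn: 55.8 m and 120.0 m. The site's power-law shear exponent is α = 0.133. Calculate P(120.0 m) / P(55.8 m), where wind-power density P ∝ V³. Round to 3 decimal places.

Speed ratio: V_B/V_A = (z_B/z_A)^α = (120.0/55.8)^0.133 = (2.1505)^0.133 = 1.10721
Power-density ratio: P_B/P_A = (V_B/V_A)³ = (1.10721)³ = 1.35733

1.357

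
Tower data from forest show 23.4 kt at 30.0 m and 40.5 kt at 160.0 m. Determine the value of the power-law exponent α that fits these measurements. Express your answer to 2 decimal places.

α ≈ 0.33

Power law: V₂/V₁ = (z₂/z₁)^α ⇒ α = ln(V₂/V₁) / ln(z₂/z₁)
α = ln(40.5/23.4) / ln(160.0/30.0) = ln(1.7308) / ln(5.3333)
  = 0.54857 / 1.67398 = 0.32770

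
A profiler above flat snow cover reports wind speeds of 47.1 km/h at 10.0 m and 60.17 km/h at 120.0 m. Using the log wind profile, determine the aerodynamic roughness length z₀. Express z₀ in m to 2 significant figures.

Log law: V(z) ∝ ln(z/z₀). With r = V₁/V₂ = 47.1/60.17 = 0.78278,
r · ln(z₂/z₀) = ln(z₁/z₀) ⇒ ln z₀ = (ln z₁ − r·ln z₂)/(1 − r)
ln z₀ = (2.30259 − 0.78278×4.78749) / 0.21722 = -6.6522
z₀ = exp(-6.6522) = 0.001291 m

z₀ ≈ 0.0013 m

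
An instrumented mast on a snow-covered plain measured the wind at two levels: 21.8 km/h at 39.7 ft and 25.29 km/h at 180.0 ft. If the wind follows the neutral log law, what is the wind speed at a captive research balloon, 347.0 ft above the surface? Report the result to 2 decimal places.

26.81 km/h

Log law: V ∝ ln(z/z₀). From the pair, with r = V₁/V₂ = 0.86200,
ln z₀ = (ln z₁ − r·ln z₂)/(1 − r) = (3.6814 − 0.86200×5.1930)/0.13800 = -5.7608 → z₀ = 0.003149 ft
V₃ = V₁ · ln(z₃/z₀)/ln(z₁/z₀) = 21.8 × 11.6101/9.4421 = 26.8054 km/h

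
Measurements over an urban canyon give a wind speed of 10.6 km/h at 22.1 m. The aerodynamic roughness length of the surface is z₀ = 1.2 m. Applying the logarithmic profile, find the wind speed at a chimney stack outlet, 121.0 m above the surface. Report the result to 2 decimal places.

Log law: V(z) ∝ ln(z/z₀), so V₂/V₁ = ln(z₂/z₀) / ln(z₁/z₀).
ln(121.0/1.2) = 4.6135, ln(22.1/1.2) = 2.9133
V₂ = 10.6 × 4.6135/2.9133 = 10.6 × 1.5836 = 16.7863 km/h

16.79 km/h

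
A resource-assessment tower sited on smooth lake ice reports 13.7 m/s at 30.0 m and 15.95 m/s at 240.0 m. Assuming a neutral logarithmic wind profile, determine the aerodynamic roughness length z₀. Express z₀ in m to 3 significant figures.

Log law: V(z) ∝ ln(z/z₀). With r = V₁/V₂ = 13.7/15.95 = 0.85893,
r · ln(z₂/z₀) = ln(z₁/z₀) ⇒ ln z₀ = (ln z₁ − r·ln z₂)/(1 − r)
ln z₀ = (3.40120 − 0.85893×5.48064) / 0.14107 = -9.2603
z₀ = exp(-9.2603) = 0.00009513 m

z₀ ≈ 0.0000951 m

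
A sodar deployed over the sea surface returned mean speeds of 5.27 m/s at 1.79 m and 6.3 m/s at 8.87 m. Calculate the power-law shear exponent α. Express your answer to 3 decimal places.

α ≈ 0.112

Power law: V₂/V₁ = (z₂/z₁)^α ⇒ α = ln(V₂/V₁) / ln(z₂/z₁)
α = ln(6.3/5.27) / ln(8.87/1.79) = ln(1.1954) / ln(4.9553)
  = 0.17852 / 1.60046 = 0.11154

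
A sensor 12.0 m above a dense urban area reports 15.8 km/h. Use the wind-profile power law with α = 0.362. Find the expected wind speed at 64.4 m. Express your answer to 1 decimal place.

Power-law profile: V₂ = V₁ · (z₂/z₁)^α
V₂ = 15.8 × (64.4/12.0)^0.362 = 15.8 × (5.3667)^0.362
    = 15.8 × 1.8372 = 29.0275 km/h

29.0 km/h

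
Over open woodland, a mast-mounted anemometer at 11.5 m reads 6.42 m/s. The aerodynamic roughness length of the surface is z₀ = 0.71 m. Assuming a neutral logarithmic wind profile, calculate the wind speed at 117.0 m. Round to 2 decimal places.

11.77 m/s

Log law: V(z) ∝ ln(z/z₀), so V₂/V₁ = ln(z₂/z₀) / ln(z₁/z₀).
ln(117.0/0.71) = 5.1047, ln(11.5/0.71) = 2.7848
V₂ = 6.42 × 5.1047/2.7848 = 6.42 × 1.8330 = 11.7680 m/s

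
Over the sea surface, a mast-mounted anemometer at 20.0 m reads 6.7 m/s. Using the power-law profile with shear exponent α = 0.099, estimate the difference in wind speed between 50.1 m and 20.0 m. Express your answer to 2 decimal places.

Power law: V₂ = V₁ · (z₂/z₁)^α = 6.7 × (2.5050)^0.099 = 7.3376 m/s
ΔV = 7.3376 − 6.7 = 0.6376 m/s

0.64 m/s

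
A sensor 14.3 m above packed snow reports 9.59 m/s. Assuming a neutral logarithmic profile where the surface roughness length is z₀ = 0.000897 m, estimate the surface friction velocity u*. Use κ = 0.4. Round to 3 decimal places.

Log law: V(z) = (u*/κ) · ln(z/z₀) ⇒ u* = κ · V / ln(z/z₀)
u* = 0.4 × 9.59 / ln(14.3/0.000897) = 0.4 × 9.59 / 9.6767
   = 3.8360 / 9.6767 = 0.3964 m/s

u* ≈ 0.396 m/s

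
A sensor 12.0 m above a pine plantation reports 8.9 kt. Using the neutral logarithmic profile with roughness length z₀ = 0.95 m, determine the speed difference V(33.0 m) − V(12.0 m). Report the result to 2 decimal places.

Log law: V₂ = V₁ · ln(z₂/z₀)/ln(z₁/z₀) = 8.9 × 3.5478/2.5362 = 12.4499 kt
ΔV = 12.4499 − 8.9 = 3.5499 kt

3.55 kt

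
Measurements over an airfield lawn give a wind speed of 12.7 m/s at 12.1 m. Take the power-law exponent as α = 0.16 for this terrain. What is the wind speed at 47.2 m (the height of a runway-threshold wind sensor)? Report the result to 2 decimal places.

15.79 m/s

Power-law profile: V₂ = V₁ · (z₂/z₁)^α
V₂ = 12.7 × (47.2/12.1)^0.16 = 12.7 × (3.9008)^0.16
    = 12.7 × 1.2433 = 15.7902 m/s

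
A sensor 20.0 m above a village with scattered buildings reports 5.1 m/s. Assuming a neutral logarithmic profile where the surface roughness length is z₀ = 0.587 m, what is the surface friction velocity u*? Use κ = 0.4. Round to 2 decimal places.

u* ≈ 0.58 m/s

Log law: V(z) = (u*/κ) · ln(z/z₀) ⇒ u* = κ · V / ln(z/z₀)
u* = 0.4 × 5.1 / ln(20.0/0.587) = 0.4 × 5.1 / 3.5285
   = 2.0400 / 3.5285 = 0.5782 m/s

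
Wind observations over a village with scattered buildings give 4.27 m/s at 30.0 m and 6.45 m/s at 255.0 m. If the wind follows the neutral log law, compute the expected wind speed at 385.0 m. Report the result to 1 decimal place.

6.9 m/s

Log law: V ∝ ln(z/z₀). From the pair, with r = V₁/V₂ = 0.66202,
ln z₀ = (ln z₁ − r·ln z₂)/(1 − r) = (3.4012 − 0.66202×5.5413)/0.33798 = -0.7906 → z₀ = 0.4536 m
V₃ = V₁ · ln(z₃/z₀)/ln(z₁/z₀) = 4.27 × 6.7438/4.1918 = 6.8697 m/s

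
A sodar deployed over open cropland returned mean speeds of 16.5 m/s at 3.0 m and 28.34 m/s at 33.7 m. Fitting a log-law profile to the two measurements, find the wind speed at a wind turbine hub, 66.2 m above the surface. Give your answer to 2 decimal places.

Log law: V ∝ ln(z/z₀). From the pair, with r = V₁/V₂ = 0.58222,
ln z₀ = (ln z₁ − r·ln z₂)/(1 − r) = (1.0986 − 0.58222×3.5175)/0.41778 = -2.2723 → z₀ = 0.1031 m
V₃ = V₁ · ln(z₃/z₀)/ln(z₁/z₀) = 16.5 × 6.4650/3.3709 = 31.6449 m/s

31.64 m/s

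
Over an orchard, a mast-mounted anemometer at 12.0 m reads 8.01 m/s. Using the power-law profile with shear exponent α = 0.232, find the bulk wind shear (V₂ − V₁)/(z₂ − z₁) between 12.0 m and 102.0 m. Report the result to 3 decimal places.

Power law: V₂ = V₁ · (z₂/z₁)^α = 8.01 × (8.5000)^0.232 = 13.1601 m/s
ΔV/Δz = (13.1601 − 8.01)/(102.0 − 12.0) = 5.1501/90.0000 = 0.05722 m/s/m

0.057 m/s/m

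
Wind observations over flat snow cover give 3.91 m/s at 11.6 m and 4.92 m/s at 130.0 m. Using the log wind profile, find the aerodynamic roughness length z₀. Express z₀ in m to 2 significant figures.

Log law: V(z) ∝ ln(z/z₀). With r = V₁/V₂ = 3.91/4.92 = 0.79472,
r · ln(z₂/z₀) = ln(z₁/z₀) ⇒ ln z₀ = (ln z₁ − r·ln z₂)/(1 − r)
ln z₀ = (2.45101 − 0.79472×4.86753) / 0.20528 = -6.9041
z₀ = exp(-6.9041) = 0.001004 m

z₀ ≈ 0.0010 m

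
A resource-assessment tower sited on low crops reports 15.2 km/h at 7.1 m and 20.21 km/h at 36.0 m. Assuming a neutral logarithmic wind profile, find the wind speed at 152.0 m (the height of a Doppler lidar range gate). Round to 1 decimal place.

24.7 km/h

Log law: V ∝ ln(z/z₀). From the pair, with r = V₁/V₂ = 0.75210,
ln z₀ = (ln z₁ − r·ln z₂)/(1 − r) = (1.9601 − 0.75210×3.5835)/0.24790 = -2.9653 → z₀ = 0.05155 m
V₃ = V₁ · ln(z₃/z₀)/ln(z₁/z₀) = 15.2 × 7.9891/4.9254 = 24.6551 km/h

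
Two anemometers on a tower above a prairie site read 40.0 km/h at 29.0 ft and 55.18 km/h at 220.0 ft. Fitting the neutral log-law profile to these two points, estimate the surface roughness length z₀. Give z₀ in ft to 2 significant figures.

z₀ ≈ 0.14 ft

Log law: V(z) ∝ ln(z/z₀). With r = V₁/V₂ = 40.0/55.18 = 0.72490,
r · ln(z₂/z₀) = ln(z₁/z₀) ⇒ ln z₀ = (ln z₁ − r·ln z₂)/(1 − r)
ln z₀ = (3.36730 − 0.72490×5.39363) / 0.27510 = -1.9722
z₀ = exp(-1.9722) = 0.1392 ft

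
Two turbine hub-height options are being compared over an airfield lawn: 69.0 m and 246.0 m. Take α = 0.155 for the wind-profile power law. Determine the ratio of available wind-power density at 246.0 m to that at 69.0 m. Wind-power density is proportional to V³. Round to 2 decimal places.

Speed ratio: V_B/V_A = (z_B/z_A)^α = (246.0/69.0)^0.155 = (3.5652)^0.155 = 1.21779
Power-density ratio: P_B/P_A = (V_B/V_A)³ = (1.21779)³ = 1.80601

1.81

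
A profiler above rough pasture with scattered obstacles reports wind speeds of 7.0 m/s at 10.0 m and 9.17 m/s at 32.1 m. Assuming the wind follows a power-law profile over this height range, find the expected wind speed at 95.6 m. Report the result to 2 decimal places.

First find α: α = ln(V₂/V₁)/ln(z₂/z₁) = ln(9.17/7.0)/ln(32.1/10.0) = 0.27003/1.16627 = 0.2315
Extrapolate from 32.1 m to 95.6 m: V₃ = 9.17 × (95.6/32.1)^0.2315 = 9.17 × 1.2875 = 11.8060 m/s

11.81 m/s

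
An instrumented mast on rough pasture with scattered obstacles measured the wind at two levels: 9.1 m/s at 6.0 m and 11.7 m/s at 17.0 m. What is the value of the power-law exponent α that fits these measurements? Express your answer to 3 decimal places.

α ≈ 0.241

Power law: V₂/V₁ = (z₂/z₁)^α ⇒ α = ln(V₂/V₁) / ln(z₂/z₁)
α = ln(11.7/9.1) / ln(17.0/6.0) = ln(1.2857) / ln(2.8333)
  = 0.25131 / 1.04145 = 0.24131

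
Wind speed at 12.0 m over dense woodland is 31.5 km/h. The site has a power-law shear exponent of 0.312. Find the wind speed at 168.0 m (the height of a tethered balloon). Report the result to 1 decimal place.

Power-law profile: V₂ = V₁ · (z₂/z₁)^α
V₂ = 31.5 × (168.0/12.0)^0.312 = 31.5 × (14.0000)^0.312
    = 31.5 × 2.2782 = 71.7633 km/h

71.8 km/h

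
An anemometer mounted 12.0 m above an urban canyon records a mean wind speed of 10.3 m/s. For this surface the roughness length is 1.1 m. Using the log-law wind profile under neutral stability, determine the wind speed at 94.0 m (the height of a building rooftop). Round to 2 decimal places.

Log law: V(z) ∝ ln(z/z₀), so V₂/V₁ = ln(z₂/z₀) / ln(z₁/z₀).
ln(94.0/1.1) = 4.4480, ln(12.0/1.1) = 2.3896
V₂ = 10.3 × 4.4480/2.3896 = 10.3 × 1.8614 = 19.1724 m/s

19.17 m/s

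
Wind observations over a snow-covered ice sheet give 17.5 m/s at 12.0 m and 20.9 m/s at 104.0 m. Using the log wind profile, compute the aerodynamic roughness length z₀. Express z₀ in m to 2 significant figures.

Log law: V(z) ∝ ln(z/z₀). With r = V₁/V₂ = 17.5/20.9 = 0.83732,
r · ln(z₂/z₀) = ln(z₁/z₀) ⇒ ln z₀ = (ln z₁ − r·ln z₂)/(1 − r)
ln z₀ = (2.48491 − 0.83732×4.64439) / 0.16268 = -8.6301
z₀ = exp(-8.6301) = 0.0001786 m

z₀ ≈ 0.00018 m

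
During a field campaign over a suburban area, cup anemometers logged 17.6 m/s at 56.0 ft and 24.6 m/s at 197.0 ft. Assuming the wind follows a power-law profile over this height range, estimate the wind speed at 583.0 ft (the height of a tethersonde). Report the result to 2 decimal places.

First find α: α = ln(V₂/V₁)/ln(z₂/z₁) = ln(24.6/17.6)/ln(197.0/56.0) = 0.33485/1.25785 = 0.2662
Extrapolate from 197.0 ft to 583.0 ft: V₃ = 24.6 × (583.0/197.0)^0.2662 = 24.6 × 1.3349 = 32.8376 m/s

32.84 m/s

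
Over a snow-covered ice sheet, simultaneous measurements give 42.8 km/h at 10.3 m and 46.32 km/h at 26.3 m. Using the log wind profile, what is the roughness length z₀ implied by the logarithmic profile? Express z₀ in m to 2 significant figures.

Log law: V(z) ∝ ln(z/z₀). With r = V₁/V₂ = 42.8/46.32 = 0.92401,
r · ln(z₂/z₀) = ln(z₁/z₀) ⇒ ln z₀ = (ln z₁ − r·ln z₂)/(1 − r)
ln z₀ = (2.33214 − 0.92401×3.26957) / 0.07599 = -9.0661
z₀ = exp(-9.0661) = 0.0001155 m

z₀ ≈ 0.00012 m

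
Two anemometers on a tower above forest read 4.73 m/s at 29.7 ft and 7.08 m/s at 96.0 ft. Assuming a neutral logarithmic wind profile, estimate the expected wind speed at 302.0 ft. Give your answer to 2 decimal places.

9.38 m/s

Log law: V ∝ ln(z/z₀). From the pair, with r = V₁/V₂ = 0.66808,
ln z₀ = (ln z₁ − r·ln z₂)/(1 − r) = (3.3911 − 0.66808×4.5643)/0.33192 = 1.0298 → z₀ = 2.800 ft
V₃ = V₁ · ln(z₃/z₀)/ln(z₁/z₀) = 4.73 × 4.6807/2.3614 = 9.3757 m/s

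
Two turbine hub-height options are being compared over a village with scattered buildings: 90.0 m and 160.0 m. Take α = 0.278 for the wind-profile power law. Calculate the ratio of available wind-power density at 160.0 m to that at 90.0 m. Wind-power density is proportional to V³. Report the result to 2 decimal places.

1.62

Speed ratio: V_B/V_A = (z_B/z_A)^α = (160.0/90.0)^0.278 = (1.7778)^0.278 = 1.17345
Power-density ratio: P_B/P_A = (V_B/V_A)³ = (1.17345)³ = 1.61584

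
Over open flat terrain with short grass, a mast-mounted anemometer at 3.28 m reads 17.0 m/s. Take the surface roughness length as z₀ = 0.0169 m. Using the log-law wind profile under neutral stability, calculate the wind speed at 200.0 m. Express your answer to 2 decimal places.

Log law: V(z) ∝ ln(z/z₀), so V₂/V₁ = ln(z₂/z₀) / ln(z₁/z₀).
ln(200.0/0.0169) = 9.3788, ln(3.28/0.0169) = 5.2683
V₂ = 17.0 × 9.3788/5.2683 = 17.0 × 1.7802 = 30.2639 m/s

30.26 m/s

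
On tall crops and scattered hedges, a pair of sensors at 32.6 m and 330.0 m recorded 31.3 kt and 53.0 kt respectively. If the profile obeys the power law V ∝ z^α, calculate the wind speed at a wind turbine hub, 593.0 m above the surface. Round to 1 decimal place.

First find α: α = ln(V₂/V₁)/ln(z₂/z₁) = ln(53.0/31.3)/ln(330.0/32.6) = 0.52667/2.31478 = 0.2275
Extrapolate from 330.0 m to 593.0 m: V₃ = 53.0 × (593.0/330.0)^0.2275 = 53.0 × 1.1427 = 60.5607 kt

60.6 kt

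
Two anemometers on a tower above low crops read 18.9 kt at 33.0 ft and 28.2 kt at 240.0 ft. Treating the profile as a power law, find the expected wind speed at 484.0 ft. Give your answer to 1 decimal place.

32.5 kt

First find α: α = ln(V₂/V₁)/ln(z₂/z₁) = ln(28.2/18.9)/ln(240.0/33.0) = 0.40016/1.98413 = 0.2017
Extrapolate from 240.0 ft to 484.0 ft: V₃ = 28.2 × (484.0/240.0)^0.2017 = 28.2 × 1.1520 = 32.4854 kt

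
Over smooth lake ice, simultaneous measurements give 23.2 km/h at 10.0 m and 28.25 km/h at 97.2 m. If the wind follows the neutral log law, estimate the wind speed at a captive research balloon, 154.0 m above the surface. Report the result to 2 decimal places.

Log law: V ∝ ln(z/z₀). From the pair, with r = V₁/V₂ = 0.82124,
ln z₀ = (ln z₁ − r·ln z₂)/(1 − r) = (2.3026 − 0.82124×4.5768)/0.17876 = -8.1452 → z₀ = 0.0002901 m
V₃ = V₁ · ln(z₃/z₀)/ln(z₁/z₀) = 23.2 × 13.1821/10.4477 = 29.2719 km/h

29.27 km/h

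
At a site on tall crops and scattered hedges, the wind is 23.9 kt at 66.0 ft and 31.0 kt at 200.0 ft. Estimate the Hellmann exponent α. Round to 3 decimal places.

Power law: V₂/V₁ = (z₂/z₁)^α ⇒ α = ln(V₂/V₁) / ln(z₂/z₁)
α = ln(31.0/23.9) / ln(200.0/66.0) = ln(1.2971) / ln(3.0303)
  = 0.26011 / 1.10866 = 0.23461

α ≈ 0.235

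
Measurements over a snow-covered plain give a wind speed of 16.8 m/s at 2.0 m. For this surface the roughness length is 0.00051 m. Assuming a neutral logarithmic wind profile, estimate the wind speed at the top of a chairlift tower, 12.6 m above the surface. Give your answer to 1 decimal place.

Log law: V(z) ∝ ln(z/z₀), so V₂/V₁ = ln(z₂/z₀) / ln(z₁/z₀).
ln(12.6/0.00051) = 10.1148, ln(2.0/0.00051) = 8.2742
V₂ = 16.8 × 10.1148/8.2742 = 16.8 × 1.2224 = 20.5370 m/s

20.5 m/s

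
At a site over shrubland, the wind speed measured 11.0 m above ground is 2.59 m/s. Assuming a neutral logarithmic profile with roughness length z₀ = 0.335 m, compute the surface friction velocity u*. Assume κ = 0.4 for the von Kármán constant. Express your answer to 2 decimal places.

u* ≈ 0.30 m/s

Log law: V(z) = (u*/κ) · ln(z/z₀) ⇒ u* = κ · V / ln(z/z₀)
u* = 0.4 × 2.59 / ln(11.0/0.335) = 0.4 × 2.59 / 3.4915
   = 1.0360 / 3.4915 = 0.2967 m/s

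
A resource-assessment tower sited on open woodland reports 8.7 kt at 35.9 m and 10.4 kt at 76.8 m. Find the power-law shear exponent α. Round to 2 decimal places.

α ≈ 0.23

Power law: V₂/V₁ = (z₂/z₁)^α ⇒ α = ln(V₂/V₁) / ln(z₂/z₁)
α = ln(10.4/8.7) / ln(76.8/35.9) = ln(1.1954) / ln(2.1393)
  = 0.17848 / 0.76047 = 0.23470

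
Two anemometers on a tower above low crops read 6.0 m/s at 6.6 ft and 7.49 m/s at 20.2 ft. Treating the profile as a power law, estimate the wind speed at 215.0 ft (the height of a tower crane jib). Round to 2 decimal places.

11.97 m/s

First find α: α = ln(V₂/V₁)/ln(z₂/z₁) = ln(7.49/6.0)/ln(20.2/6.6) = 0.22181/1.11861 = 0.1983
Extrapolate from 20.2 ft to 215.0 ft: V₃ = 7.49 × (215.0/20.2)^0.1983 = 7.49 × 1.5983 = 11.9713 m/s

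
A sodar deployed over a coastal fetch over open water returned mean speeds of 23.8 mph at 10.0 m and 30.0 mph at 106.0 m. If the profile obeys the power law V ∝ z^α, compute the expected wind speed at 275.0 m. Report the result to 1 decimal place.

32.9 mph

First find α: α = ln(V₂/V₁)/ln(z₂/z₁) = ln(30.0/23.8)/ln(106.0/10.0) = 0.23151/2.36085 = 0.0981
Extrapolate from 106.0 m to 275.0 m: V₃ = 30.0 × (275.0/106.0)^0.0981 = 30.0 × 1.0980 = 32.9399 mph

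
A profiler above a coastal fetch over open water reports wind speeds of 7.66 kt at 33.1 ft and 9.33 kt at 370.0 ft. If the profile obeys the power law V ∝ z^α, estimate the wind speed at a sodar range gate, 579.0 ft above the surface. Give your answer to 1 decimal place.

9.7 kt

First find α: α = ln(V₂/V₁)/ln(z₂/z₁) = ln(9.33/7.66)/ln(370.0/33.1) = 0.19722/2.41397 = 0.0817
Extrapolate from 370.0 ft to 579.0 ft: V₃ = 9.33 × (579.0/370.0)^0.0817 = 9.33 × 1.0373 = 9.6777 kt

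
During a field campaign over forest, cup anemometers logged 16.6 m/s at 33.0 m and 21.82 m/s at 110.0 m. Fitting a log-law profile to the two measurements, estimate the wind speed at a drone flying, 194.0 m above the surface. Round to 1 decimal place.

Log law: V ∝ ln(z/z₀). From the pair, with r = V₁/V₂ = 0.76077,
ln z₀ = (ln z₁ − r·ln z₂)/(1 − r) = (3.4965 − 0.76077×4.7005)/0.23923 = -0.3322 → z₀ = 0.7173 m
V₃ = V₁ · ln(z₃/z₀)/ln(z₁/z₀) = 16.6 × 5.6001/3.8287 = 24.2799 m/s

24.3 m/s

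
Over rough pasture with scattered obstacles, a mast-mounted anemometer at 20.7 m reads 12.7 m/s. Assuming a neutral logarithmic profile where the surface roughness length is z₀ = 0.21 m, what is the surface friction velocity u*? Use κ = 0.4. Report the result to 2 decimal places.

Log law: V(z) = (u*/κ) · ln(z/z₀) ⇒ u* = κ · V / ln(z/z₀)
u* = 0.4 × 12.7 / ln(20.7/0.21) = 0.4 × 12.7 / 4.5908
   = 5.0800 / 4.5908 = 1.1066 m/s

u* ≈ 1.11 m/s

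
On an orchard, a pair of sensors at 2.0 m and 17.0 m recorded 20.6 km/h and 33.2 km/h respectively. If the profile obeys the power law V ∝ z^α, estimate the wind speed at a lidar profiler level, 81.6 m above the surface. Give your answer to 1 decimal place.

47.1 km/h

First find α: α = ln(V₂/V₁)/ln(z₂/z₁) = ln(33.2/20.6)/ln(17.0/2.0) = 0.47726/2.14007 = 0.2230
Extrapolate from 17.0 m to 81.6 m: V₃ = 33.2 × (81.6/17.0)^0.2230 = 33.2 × 1.4188 = 47.1045 km/h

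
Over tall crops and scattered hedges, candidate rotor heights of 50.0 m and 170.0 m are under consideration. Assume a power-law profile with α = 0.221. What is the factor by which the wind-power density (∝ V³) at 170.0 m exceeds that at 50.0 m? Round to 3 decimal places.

2.251

Speed ratio: V_B/V_A = (z_B/z_A)^α = (170.0/50.0)^0.221 = (3.4000)^0.221 = 1.31056
Power-density ratio: P_B/P_A = (V_B/V_A)³ = (1.31056)³ = 2.25097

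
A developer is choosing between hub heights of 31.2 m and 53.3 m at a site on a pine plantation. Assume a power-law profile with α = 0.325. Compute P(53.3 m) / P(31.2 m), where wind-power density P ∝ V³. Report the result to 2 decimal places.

1.69

Speed ratio: V_B/V_A = (z_B/z_A)^α = (53.3/31.2)^0.325 = (1.7083)^0.325 = 1.19011
Power-density ratio: P_B/P_A = (V_B/V_A)³ = (1.19011)³ = 1.68561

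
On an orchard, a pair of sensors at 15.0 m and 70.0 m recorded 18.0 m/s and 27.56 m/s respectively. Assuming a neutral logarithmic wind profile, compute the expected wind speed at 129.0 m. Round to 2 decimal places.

Log law: V ∝ ln(z/z₀). From the pair, with r = V₁/V₂ = 0.65312,
ln z₀ = (ln z₁ − r·ln z₂)/(1 − r) = (2.7081 − 0.65312×4.2485)/0.34688 = -0.1924 → z₀ = 0.8250 m
V₃ = V₁ · ln(z₃/z₀)/ln(z₁/z₀) = 18.0 × 5.0522/2.9004 = 31.3538 m/s

31.35 m/s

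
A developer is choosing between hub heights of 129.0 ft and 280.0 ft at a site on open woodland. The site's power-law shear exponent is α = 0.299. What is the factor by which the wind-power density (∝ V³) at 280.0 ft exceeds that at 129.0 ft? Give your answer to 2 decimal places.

2.00

Speed ratio: V_B/V_A = (z_B/z_A)^α = (280.0/129.0)^0.299 = (2.1705)^0.299 = 1.26076
Power-density ratio: P_B/P_A = (V_B/V_A)³ = (1.26076)³ = 2.00402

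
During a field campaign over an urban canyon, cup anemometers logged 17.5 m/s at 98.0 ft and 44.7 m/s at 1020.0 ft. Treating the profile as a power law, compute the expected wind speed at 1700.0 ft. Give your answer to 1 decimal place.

First find α: α = ln(V₂/V₁)/ln(z₂/z₁) = ln(44.7/17.5)/ln(1020.0/98.0) = 0.93777/2.34259 = 0.4003
Extrapolate from 1020.0 ft to 1700.0 ft: V₃ = 44.7 × (1700.0/1020.0)^0.4003 = 44.7 × 1.2269 = 54.8424 m/s

54.8 m/s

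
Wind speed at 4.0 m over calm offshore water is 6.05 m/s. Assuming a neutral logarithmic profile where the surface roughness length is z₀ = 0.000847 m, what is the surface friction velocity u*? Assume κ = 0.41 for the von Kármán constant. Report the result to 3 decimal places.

u* ≈ 0.293 m/s

Log law: V(z) = (u*/κ) · ln(z/z₀) ⇒ u* = κ · V / ln(z/z₀)
u* = 0.41 × 6.05 / ln(4.0/0.000847) = 0.41 × 6.05 / 8.4601
   = 2.4805 / 8.4601 = 0.2932 m/s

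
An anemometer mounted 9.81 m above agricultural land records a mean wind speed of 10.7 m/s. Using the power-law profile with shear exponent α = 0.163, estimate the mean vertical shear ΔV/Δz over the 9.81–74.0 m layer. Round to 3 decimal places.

0.065 m/s/m

Power law: V₂ = V₁ · (z₂/z₁)^α = 10.7 × (7.5433)^0.163 = 14.8740 m/s
ΔV/Δz = (14.8740 − 10.7)/(74.0 − 9.81) = 4.1740/64.1900 = 0.06503 m/s/m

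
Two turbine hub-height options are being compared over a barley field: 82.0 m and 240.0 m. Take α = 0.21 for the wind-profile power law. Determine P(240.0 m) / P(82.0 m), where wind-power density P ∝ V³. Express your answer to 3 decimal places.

1.967

Speed ratio: V_B/V_A = (z_B/z_A)^α = (240.0/82.0)^0.21 = (2.9268)^0.21 = 1.25298
Power-density ratio: P_B/P_A = (V_B/V_A)³ = (1.25298)³ = 1.96712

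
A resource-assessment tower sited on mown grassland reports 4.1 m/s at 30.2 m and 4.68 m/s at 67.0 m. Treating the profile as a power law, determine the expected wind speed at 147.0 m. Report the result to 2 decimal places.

5.33 m/s

First find α: α = ln(V₂/V₁)/ln(z₂/z₁) = ln(4.68/4.1)/ln(67.0/30.2) = 0.13231/0.79685 = 0.1660
Extrapolate from 67.0 m to 147.0 m: V₃ = 4.68 × (147.0/67.0)^0.1660 = 4.68 × 1.1394 = 5.3322 m/s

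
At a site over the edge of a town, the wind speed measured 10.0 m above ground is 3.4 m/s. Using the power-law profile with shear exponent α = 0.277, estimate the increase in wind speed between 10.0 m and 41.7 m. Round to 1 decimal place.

Power law: V₂ = V₁ · (z₂/z₁)^α = 3.4 × (4.1700)^0.277 = 5.0496 m/s
ΔV = 5.0496 − 3.4 = 1.6496 m/s

1.6 m/s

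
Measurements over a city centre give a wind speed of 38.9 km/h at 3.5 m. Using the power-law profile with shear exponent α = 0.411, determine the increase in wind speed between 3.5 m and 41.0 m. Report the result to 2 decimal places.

Power law: V₂ = V₁ · (z₂/z₁)^α = 38.9 × (11.7143)^0.411 = 106.9527 km/h
ΔV = 106.9527 − 38.9 = 68.0527 km/h

68.05 km/h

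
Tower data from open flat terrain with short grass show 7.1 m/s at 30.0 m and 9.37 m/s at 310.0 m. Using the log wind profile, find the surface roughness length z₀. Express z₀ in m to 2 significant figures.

Log law: V(z) ∝ ln(z/z₀). With r = V₁/V₂ = 7.1/9.37 = 0.75774,
r · ln(z₂/z₀) = ln(z₁/z₀) ⇒ ln z₀ = (ln z₁ − r·ln z₂)/(1 − r)
ln z₀ = (3.40120 − 0.75774×5.73657) / 0.24226 = -3.9033
z₀ = exp(-3.9033) = 0.02018 m

z₀ ≈ 0.020 m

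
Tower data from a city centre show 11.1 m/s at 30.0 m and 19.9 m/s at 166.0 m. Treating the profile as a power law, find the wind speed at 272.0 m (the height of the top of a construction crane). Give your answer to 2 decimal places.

First find α: α = ln(V₂/V₁)/ln(z₂/z₁) = ln(19.9/11.1)/ln(166.0/30.0) = 0.58377/1.71079 = 0.3412
Extrapolate from 166.0 m to 272.0 m: V₃ = 19.9 × (272.0/166.0)^0.3412 = 19.9 × 1.1835 = 23.5523 m/s

23.55 m/s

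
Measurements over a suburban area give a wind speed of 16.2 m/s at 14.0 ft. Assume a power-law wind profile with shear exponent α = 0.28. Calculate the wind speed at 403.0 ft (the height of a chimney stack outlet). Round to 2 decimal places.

41.50 m/s

Power-law profile: V₂ = V₁ · (z₂/z₁)^α
V₂ = 16.2 × (403.0/14.0)^0.28 = 16.2 × (28.7857)^0.28
    = 16.2 × 2.5619 = 41.5035 m/s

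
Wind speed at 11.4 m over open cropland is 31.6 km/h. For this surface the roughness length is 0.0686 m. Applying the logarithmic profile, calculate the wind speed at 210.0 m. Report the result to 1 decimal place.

Log law: V(z) ∝ ln(z/z₀), so V₂/V₁ = ln(z₂/z₀) / ln(z₁/z₀).
ln(210.0/0.0686) = 8.0266, ln(11.4/0.0686) = 5.1131
V₂ = 31.6 × 8.0266/5.1131 = 31.6 × 1.5698 = 49.6061 km/h

49.6 km/h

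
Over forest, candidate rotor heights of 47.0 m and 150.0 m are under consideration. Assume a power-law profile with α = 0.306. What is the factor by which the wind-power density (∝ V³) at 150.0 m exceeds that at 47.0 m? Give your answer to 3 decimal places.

Speed ratio: V_B/V_A = (z_B/z_A)^α = (150.0/47.0)^0.306 = (3.1915)^0.306 = 1.42634
Power-density ratio: P_B/P_A = (V_B/V_A)³ = (1.42634)³ = 2.90179

2.902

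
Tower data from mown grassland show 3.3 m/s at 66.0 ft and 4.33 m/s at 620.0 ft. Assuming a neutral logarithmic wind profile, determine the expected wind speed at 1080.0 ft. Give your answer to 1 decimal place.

4.6 m/s

Log law: V ∝ ln(z/z₀). From the pair, with r = V₁/V₂ = 0.76212,
ln z₀ = (ln z₁ − r·ln z₂)/(1 − r) = (4.1897 − 0.76212×6.4297)/0.23788 = -2.9873 → z₀ = 0.05043 ft
V₃ = V₁ · ln(z₃/z₀)/ln(z₁/z₀) = 3.3 × 9.9720/7.1769 = 4.5852 m/s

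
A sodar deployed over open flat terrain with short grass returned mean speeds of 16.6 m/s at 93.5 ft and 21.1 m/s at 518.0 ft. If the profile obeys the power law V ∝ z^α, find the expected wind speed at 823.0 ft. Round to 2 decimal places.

22.51 m/s

First find α: α = ln(V₂/V₁)/ln(z₂/z₁) = ln(21.1/16.6)/ln(518.0/93.5) = 0.23987/1.71201 = 0.1401
Extrapolate from 518.0 ft to 823.0 ft: V₃ = 21.1 × (823.0/518.0)^0.1401 = 21.1 × 1.0670 = 22.5141 m/s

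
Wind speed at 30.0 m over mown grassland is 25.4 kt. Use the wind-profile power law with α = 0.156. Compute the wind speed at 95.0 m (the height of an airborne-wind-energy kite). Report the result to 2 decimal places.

Power-law profile: V₂ = V₁ · (z₂/z₁)^α
V₂ = 25.4 × (95.0/30.0)^0.156 = 25.4 × (3.1667)^0.156
    = 25.4 × 1.1970 = 30.4038 kt

30.40 kt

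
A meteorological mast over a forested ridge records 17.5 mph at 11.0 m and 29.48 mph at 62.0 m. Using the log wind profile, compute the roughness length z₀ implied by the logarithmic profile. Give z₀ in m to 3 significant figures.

Log law: V(z) ∝ ln(z/z₀). With r = V₁/V₂ = 17.5/29.48 = 0.59362,
r · ln(z₂/z₀) = ln(z₁/z₀) ⇒ ln z₀ = (ln z₁ − r·ln z₂)/(1 − r)
ln z₀ = (2.39790 − 0.59362×4.12713) / 0.40638 = -0.1281
z₀ = exp(-0.1281) = 0.8797 m

z₀ ≈ 0.880 m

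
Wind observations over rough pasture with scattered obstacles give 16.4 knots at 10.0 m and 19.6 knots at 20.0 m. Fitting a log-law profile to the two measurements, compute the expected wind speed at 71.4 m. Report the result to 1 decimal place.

Log law: V ∝ ln(z/z₀). From the pair, with r = V₁/V₂ = 0.83673,
ln z₀ = (ln z₁ − r·ln z₂)/(1 − r) = (2.3026 − 0.83673×2.9957)/0.16327 = -1.2498 → z₀ = 0.2866 m
V₃ = V₁ · ln(z₃/z₀)/ln(z₁/z₀) = 16.4 × 5.5181/3.5524 = 25.4750 knots

25.5 knots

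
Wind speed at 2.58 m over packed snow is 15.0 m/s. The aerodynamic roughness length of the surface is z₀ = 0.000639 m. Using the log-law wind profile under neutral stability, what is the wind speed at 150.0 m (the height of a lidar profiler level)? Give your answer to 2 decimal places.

22.34 m/s

Log law: V(z) ∝ ln(z/z₀), so V₂/V₁ = ln(z₂/z₀) / ln(z₁/z₀).
ln(150.0/0.000639) = 12.3662, ln(2.58/0.000639) = 8.3034
V₂ = 15.0 × 12.3662/8.3034 = 15.0 × 1.4893 = 22.3395 m/s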